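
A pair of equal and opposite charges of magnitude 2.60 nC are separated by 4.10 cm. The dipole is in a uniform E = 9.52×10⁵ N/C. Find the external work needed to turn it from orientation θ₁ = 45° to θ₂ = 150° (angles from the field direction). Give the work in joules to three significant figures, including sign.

Dipole moment p = qd = (2.60×10⁻⁹ C)(0.0410 m) = 1.066×10⁻¹⁰ C·m.
W_ext = ΔU = U(θ₂) − U(θ₁) = −pE cosθ₂ − (−pE cosθ₁) = pE(cosθ₁ − cosθ₂).
W = (1.066×10⁻¹⁰)(9.52×10⁵)·(cos45° − cos150°) = (1.015×10⁻⁴)·(+1.5731) = 1.596×10⁻⁴ J.

W ≈ 1.60×10⁻⁴ J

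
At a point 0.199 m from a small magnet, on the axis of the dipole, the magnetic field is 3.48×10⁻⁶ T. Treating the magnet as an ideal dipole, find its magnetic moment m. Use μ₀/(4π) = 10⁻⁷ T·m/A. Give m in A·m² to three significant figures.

m ≈ 0.137 A·m²

On axis B = (μ₀/4π)·2m/r³, so m = Br³·4π/(μ₀·2).
m = (3.48×10⁻⁶)·(0.199)³ / (2·10⁻⁷) = 0.1371 A·m².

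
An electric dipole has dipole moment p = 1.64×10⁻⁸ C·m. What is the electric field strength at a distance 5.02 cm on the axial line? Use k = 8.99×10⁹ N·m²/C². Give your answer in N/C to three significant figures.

On the dipole axis E = 2kp/r³.
E = 2·(8.99×10⁹)(1.64×10⁻⁸) / (0.0502)³ = 2.331×10⁶ N/C.

E ≈ 2.33×10⁶ N/C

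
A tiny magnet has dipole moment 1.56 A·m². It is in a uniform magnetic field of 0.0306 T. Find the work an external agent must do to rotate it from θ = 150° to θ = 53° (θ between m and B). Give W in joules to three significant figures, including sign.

W ≈ -0.0701 J

W_ext = ΔU = −mB cosθ₂ + mB cosθ₁ = mB(cosθ₁ − cosθ₂).
W = (1.56)(0.0306)·(cos150° − cos53°) = (0.04774)·(-1.4678) = -0.07007 J.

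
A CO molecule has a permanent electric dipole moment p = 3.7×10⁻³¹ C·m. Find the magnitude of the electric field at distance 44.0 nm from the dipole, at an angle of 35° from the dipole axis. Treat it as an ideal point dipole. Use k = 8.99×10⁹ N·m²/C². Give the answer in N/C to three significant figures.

At angle θ the dipole field magnitude is E = (kp/r³)·√(1 + 3cos²θ).
kp/r³ = (8.99×10⁹)(3.70×10⁻³¹) / (4.40×10⁻⁸)³ = 39.05 N/C.
√(1 + 3cos²35°) = √(1 + 3·0.6710) = √3.0130 ≈ 1.7358.
E ≈ 39.05 × 1.736 = 67.78 N/C.

E ≈ 67.8 N/C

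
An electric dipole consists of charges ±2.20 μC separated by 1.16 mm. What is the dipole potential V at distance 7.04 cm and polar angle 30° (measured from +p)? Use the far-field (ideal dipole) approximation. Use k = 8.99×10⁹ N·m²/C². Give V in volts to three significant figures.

V ≈ 4010 V

Dipole moment p = qd = (2.20×10⁻⁶ C)(0.00116 m) = 2.552×10⁻⁹ C·m.
The dipole potential is V = kp cosθ / r².
V = (8.99×10⁹)(2.552×10⁻⁹)·cos30° / (0.0704)² = 4009 V.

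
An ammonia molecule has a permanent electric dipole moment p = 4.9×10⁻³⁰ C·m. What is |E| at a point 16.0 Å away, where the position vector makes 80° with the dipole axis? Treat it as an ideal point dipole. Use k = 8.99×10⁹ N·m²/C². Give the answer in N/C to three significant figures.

At angle θ the dipole field magnitude is E = (kp/r³)·√(1 + 3cos²θ).
kp/r³ = (8.99×10⁹)(4.90×10⁻³⁰) / (1.60×10⁻⁹)³ = 1.075×10⁷ N/C.
√(1 + 3cos²80°) = √(1 + 3·0.0302) = √1.0905 ≈ 1.0443.
E ≈ 1.075×10⁷ × 1.044 = 1.123×10⁷ N/C.

E ≈ 1.12×10⁷ N/C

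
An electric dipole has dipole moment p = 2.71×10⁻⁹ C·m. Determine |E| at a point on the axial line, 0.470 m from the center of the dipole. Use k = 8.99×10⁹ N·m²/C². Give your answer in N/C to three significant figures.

E ≈ 469 N/C

On the dipole axis E = 2kp/r³.
E = 2·(8.99×10⁹)(2.71×10⁻⁹) / (0.470)³ = 469.3 N/C.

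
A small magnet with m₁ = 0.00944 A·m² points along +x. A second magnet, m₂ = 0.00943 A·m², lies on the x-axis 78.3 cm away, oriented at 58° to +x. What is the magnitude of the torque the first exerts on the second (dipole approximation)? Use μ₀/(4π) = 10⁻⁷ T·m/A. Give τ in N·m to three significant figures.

Dipole B is on the axis of dipole A, so B₁ there is axial: B₁ = (μ₀/4π)·2m₁/r³ along +x.
B₁ = 2(10⁻⁷)(0.00944)/(0.783)³ = 3.933×10⁻⁹ T.
τ = m₂ B₁ sinθ.
τ = (0.00943)(3.933×10⁻⁹)·sin58° = 3.145×10⁻¹¹ N·m.

τ ≈ 3.15×10⁻¹¹ N·m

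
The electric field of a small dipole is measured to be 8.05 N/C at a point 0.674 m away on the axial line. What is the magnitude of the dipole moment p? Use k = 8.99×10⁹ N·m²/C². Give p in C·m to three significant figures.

On axis E = 2kp/r³, so p = Er³/(2k).
p = (8.05)·(0.674)³ / (2·8.99×10⁹) = 1.371×10⁻¹⁰ C·m.

p ≈ 1.37×10⁻¹⁰ C·m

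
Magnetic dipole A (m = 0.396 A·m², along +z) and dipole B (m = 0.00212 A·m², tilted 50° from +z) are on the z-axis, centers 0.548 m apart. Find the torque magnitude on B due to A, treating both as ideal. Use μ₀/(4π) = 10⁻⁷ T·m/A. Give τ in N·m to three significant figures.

Dipole B is on the axis of dipole A, so B₁ there is axial: B₁ = (μ₀/4π)·2m₁/r³ along +z.
B₁ = 2(10⁻⁷)(0.396)/(0.548)³ = 4.813×10⁻⁷ T.
τ = m₂ B₁ sinθ.
τ = (0.00212)(4.813×10⁻⁷)·sin50° = 7.816×10⁻¹⁰ N·m.

τ ≈ 7.82×10⁻¹⁰ N·m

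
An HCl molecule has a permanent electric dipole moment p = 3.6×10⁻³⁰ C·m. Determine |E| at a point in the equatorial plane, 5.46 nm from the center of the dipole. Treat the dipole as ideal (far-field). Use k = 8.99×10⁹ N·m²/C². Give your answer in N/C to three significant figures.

E ≈ 1.99×10⁵ N/C

In the equatorial plane E = kp/r³.
E = (8.99×10⁹)(3.60×10⁻³⁰) / (5.46×10⁻⁹)³ = 1.988×10⁵ N/C.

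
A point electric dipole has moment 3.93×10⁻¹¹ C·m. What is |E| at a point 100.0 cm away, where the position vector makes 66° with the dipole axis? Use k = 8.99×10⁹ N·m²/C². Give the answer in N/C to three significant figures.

E ≈ 0.432 N/C

At angle θ the dipole field magnitude is E = (kp/r³)·√(1 + 3cos²θ).
kp/r³ = (8.99×10⁹)(3.93×10⁻¹¹) / (1.00)³ = 0.3533 N/C.
√(1 + 3cos²66°) = √(1 + 3·0.1654) = √1.4963 ≈ 1.2232.
E ≈ 0.3533 × 1.223 = 0.4322 N/C.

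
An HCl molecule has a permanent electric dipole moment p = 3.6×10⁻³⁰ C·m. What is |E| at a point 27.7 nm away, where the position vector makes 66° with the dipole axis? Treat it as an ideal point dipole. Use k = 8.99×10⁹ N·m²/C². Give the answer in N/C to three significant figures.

At angle θ the dipole field magnitude is E = (kp/r³)·√(1 + 3cos²θ).
kp/r³ = (8.99×10⁹)(3.60×10⁻³⁰) / (2.77×10⁻⁸)³ = 1523 N/C.
√(1 + 3cos²66°) = √(1 + 3·0.1654) = √1.4963 ≈ 1.2232.
E ≈ 1523 × 1.223 = 1863 N/C.

E ≈ 1860 N/C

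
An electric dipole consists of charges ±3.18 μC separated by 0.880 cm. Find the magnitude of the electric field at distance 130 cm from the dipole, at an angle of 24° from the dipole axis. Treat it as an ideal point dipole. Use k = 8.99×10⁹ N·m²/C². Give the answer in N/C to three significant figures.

E ≈ 214 N/C

Dipole moment p = qd = (3.18×10⁻⁶ C)(0.00880 m) = 2.798×10⁻⁸ C·m.
At angle θ the dipole field magnitude is E = (kp/r³)·√(1 + 3cos²θ).
kp/r³ = (8.99×10⁹)(2.798×10⁻⁸) / (1.30)³ = 114.5 N/C.
√(1 + 3cos²24°) = √(1 + 3·0.8346) = √3.5037 ≈ 1.8718.
E ≈ 114.5 × 1.872 = 214.3 N/C.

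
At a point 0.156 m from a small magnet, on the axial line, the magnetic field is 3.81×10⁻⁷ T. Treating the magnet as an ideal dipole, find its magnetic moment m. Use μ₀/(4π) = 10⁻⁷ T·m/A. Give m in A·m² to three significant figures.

m ≈ 0.00723 A·m²

On axis B = (μ₀/4π)·2m/r³, so m = Br³·4π/(μ₀·2).
m = (3.81×10⁻⁷)·(0.156)³ / (2·10⁻⁷) = 0.007232 A·m².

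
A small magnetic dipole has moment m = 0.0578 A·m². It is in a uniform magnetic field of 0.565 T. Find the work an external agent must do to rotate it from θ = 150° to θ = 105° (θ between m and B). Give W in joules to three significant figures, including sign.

W ≈ -0.0198 J

W_ext = ΔU = −mB cosθ₂ + mB cosθ₁ = mB(cosθ₁ − cosθ₂).
W = (0.0578)(0.565)·(cos150° − cos105°) = (0.03266)·(-0.6072) = -0.01983 J.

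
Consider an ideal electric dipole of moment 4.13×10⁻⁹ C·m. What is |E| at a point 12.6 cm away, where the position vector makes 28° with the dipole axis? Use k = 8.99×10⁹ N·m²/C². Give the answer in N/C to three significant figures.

E ≈ 3.39×10⁴ N/C

At angle θ the dipole field magnitude is E = (kp/r³)·√(1 + 3cos²θ).
kp/r³ = (8.99×10⁹)(4.13×10⁻⁹) / (0.126)³ = 1.856×10⁴ N/C.
√(1 + 3cos²28°) = √(1 + 3·0.7796) = √3.3388 ≈ 1.8272.
E ≈ 1.856×10⁴ × 1.827 = 3.392×10⁴ N/C.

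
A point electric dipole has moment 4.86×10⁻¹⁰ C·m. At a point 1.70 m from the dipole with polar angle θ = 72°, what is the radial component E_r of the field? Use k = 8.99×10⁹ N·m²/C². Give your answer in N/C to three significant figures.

E_r ≈ 0.550 N/C

For a dipole, E_r = (2kp cosθ)/r³.
kp/r³ = (8.99×10⁹)(4.86×10⁻¹⁰)/(1.70)³ = 0.8893 N/C.
E_r = 2·0.8893·cos72° = 0.5496 N/C.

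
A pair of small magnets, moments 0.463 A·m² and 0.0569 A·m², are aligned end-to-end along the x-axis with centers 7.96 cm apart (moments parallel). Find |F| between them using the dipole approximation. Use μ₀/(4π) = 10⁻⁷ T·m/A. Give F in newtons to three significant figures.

F ≈ 3.94×10⁻⁴ N

On-axis B of dipole 1: B = (μ₀/4π)·2m₁/r³. Force on dipole 2: F = m₂·dB/dr.
dB/dr = −(μ₀/4π)·6m₁/r⁴, so |F| = (μ₀/4π)·6m₁m₂/r⁴.
F = 6(10⁻⁷)(0.463)(0.0569)/(0.0796)⁴ = 3.937×10⁻⁴ N.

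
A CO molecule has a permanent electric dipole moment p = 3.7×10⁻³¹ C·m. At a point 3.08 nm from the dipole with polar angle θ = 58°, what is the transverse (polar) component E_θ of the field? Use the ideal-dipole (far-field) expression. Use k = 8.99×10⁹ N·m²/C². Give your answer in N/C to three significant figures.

E_θ ≈ 9.65×10⁴ N/C

For a dipole, E_θ = (kp sinθ)/r³.
kp/r³ = (8.99×10⁹)(3.70×10⁻³¹)/(3.08×10⁻⁹)³ = 1.138×10⁵ N/C.
E_θ = 1.138×10⁵·sin58° = 9.654×10⁴ N/C.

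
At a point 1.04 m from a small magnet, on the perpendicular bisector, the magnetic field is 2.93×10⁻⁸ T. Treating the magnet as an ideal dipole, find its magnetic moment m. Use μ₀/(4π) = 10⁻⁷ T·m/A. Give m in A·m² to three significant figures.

m ≈ 0.330 A·m²

In the equatorial plane B = (μ₀/4π)·m/r³, so m = Br³·4π/(μ₀).
m = (2.93×10⁻⁸)·(1.04)³ / (10⁻⁷) = 0.3296 A·m².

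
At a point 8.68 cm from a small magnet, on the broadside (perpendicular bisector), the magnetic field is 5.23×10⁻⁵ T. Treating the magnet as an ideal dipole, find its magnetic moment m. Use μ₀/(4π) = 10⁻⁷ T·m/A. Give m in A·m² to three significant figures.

m ≈ 0.342 A·m²

In the equatorial plane B = (μ₀/4π)·m/r³, so m = Br³·4π/(μ₀).
m = (5.23×10⁻⁵)·(0.0868)³ / (10⁻⁷) = 0.3420 A·m².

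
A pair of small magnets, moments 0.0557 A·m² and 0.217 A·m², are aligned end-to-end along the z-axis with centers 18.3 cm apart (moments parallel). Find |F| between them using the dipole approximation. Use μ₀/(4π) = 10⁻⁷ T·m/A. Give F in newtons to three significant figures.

On-axis B of dipole 1: B = (μ₀/4π)·2m₁/r³. Force on dipole 2: F = m₂·dB/dr.
dB/dr = −(μ₀/4π)·6m₁/r⁴, so |F| = (μ₀/4π)·6m₁m₂/r⁴.
F = 6(10⁻⁷)(0.0557)(0.217)/(0.183)⁴ = 6.466×10⁻⁶ N.

F ≈ 6.47×10⁻⁶ N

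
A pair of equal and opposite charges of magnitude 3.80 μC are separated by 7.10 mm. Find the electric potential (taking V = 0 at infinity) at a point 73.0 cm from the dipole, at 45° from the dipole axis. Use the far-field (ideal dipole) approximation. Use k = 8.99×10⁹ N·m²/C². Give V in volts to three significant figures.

Dipole moment p = qd = (3.80×10⁻⁶ C)(0.00710 m) = 2.698×10⁻⁸ C·m.
The dipole potential is V = kp cosθ / r².
V = (8.99×10⁹)(2.698×10⁻⁸)·cos45° / (0.730)² = 321.8 V.

V ≈ 322 V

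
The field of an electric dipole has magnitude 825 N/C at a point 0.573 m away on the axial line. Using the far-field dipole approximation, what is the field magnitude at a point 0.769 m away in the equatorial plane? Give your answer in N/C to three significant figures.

E ≈ 171 N/C

Dipole fields scale as 1/r³ in the far field.
The axial field is twice the equatorial field at the same r, so the geometry factor is 1/2.
E₂ = E₁ · (1/2) · (r₁/r₂)³ = 825 · 0.5 · (0.573/0.769)³.
(r₁/r₂)³ = (0.7451)³ = 0.4137.
E₂ ≈ 170.7 N/C.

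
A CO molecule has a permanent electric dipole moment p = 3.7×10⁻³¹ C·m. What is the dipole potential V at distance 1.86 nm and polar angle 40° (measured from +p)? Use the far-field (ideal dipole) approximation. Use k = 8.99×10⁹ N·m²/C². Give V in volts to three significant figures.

V ≈ 7.37×10⁻⁴ V

The dipole potential is V = kp cosθ / r².
V = (8.99×10⁹)(3.70×10⁻³¹)·cos40° / (1.86×10⁻⁹)² = 7.365×10⁻⁴ V.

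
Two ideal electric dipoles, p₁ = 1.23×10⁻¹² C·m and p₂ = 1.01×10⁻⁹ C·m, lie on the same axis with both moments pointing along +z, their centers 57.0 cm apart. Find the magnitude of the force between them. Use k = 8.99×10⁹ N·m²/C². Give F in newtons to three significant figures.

On-axis field of dipole 1 at distance r: E = 2kp₁/r³. Force on dipole 2 is F = p₂·dE/dr (gradient along axis).
dE/dr = −6kp₁/r⁴, so |F| = 6kp₁p₂/r⁴ (attractive for aligned moments).
F = 6(8.99×10⁹)(1.23×10⁻¹²)(1.01×10⁻⁹)/(0.570)⁴ = 6.348×10⁻¹⁰ N.

F ≈ 6.35×10⁻¹⁰ N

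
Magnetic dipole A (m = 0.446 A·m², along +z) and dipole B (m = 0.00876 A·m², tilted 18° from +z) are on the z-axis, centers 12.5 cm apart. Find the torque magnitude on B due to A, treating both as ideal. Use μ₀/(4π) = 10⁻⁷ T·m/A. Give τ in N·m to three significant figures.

Dipole B is on the axis of dipole A, so B₁ there is axial: B₁ = (μ₀/4π)·2m₁/r³ along +z.
B₁ = 2(10⁻⁷)(0.446)/(0.125)³ = 4.567×10⁻⁵ T.
τ = m₂ B₁ sinθ.
τ = (0.00876)(4.567×10⁻⁵)·sin18° = 1.236×10⁻⁷ N·m.

τ ≈ 1.24×10⁻⁷ N·m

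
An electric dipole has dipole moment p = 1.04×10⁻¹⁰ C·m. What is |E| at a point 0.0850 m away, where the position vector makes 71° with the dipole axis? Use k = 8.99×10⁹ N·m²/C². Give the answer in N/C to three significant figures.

E ≈ 1750 N/C

At angle θ the dipole field magnitude is E = (kp/r³)·√(1 + 3cos²θ).
kp/r³ = (8.99×10⁹)(1.04×10⁻¹⁰) / (0.0850)³ = 1522 N/C.
√(1 + 3cos²71°) = √(1 + 3·0.1060) = √1.3180 ≈ 1.1480.
E ≈ 1522 × 1.148 = 1748 N/C.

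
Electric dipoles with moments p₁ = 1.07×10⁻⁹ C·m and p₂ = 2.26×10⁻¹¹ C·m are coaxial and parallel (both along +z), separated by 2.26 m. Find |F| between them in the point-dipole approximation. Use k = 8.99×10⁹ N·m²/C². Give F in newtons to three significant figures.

F ≈ 5.00×10⁻¹¹ N

On-axis field of dipole 1 at distance r: E = 2kp₁/r³. Force on dipole 2 is F = p₂·dE/dr (gradient along axis).
dE/dr = −6kp₁/r⁴, so |F| = 6kp₁p₂/r⁴ (attractive for aligned moments).
F = 6(8.99×10⁹)(1.07×10⁻⁹)(2.26×10⁻¹¹)/(2.26)⁴ = 5.000×10⁻¹¹ N.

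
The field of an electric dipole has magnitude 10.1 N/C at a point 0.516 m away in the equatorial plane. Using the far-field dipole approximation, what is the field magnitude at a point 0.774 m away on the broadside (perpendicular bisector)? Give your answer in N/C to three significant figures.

Dipole fields scale as 1/r³ in the far field; the geometry is the same at both points.
E₂ = E₁ · (r₁/r₂)³ = 10.1 · (0.516/0.774)³.
(r₁/r₂)³ = (0.6667)³ = 0.2963.
E₂ ≈ 2.993 N/C.

E ≈ 2.99 N/C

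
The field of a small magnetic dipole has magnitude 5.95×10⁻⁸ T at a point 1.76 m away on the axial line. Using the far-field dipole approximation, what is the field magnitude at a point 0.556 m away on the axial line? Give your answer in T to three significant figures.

B ≈ 1.89×10⁻⁶ T

Dipole fields scale as 1/r³ in the far field; the geometry is the same at both points.
B₂ = B₁ · (r₁/r₂)³ = 5.95×10⁻⁸ · (1.76/0.556)³.
(r₁/r₂)³ = (3.165)³ = 31.72.
B₂ ≈ 1.887×10⁻⁶ T.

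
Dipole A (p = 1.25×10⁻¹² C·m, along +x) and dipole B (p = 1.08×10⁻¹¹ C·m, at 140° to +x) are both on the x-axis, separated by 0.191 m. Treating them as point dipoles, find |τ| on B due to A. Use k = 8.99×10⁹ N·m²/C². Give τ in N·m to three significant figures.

τ ≈ 2.24×10⁻¹¹ N·m

The second dipole sits on the axis of the first, so the field there is axial: E₁ = 2kp₁/r³ along +x.
E₁ = 2(8.99×10⁹)(1.25×10⁻¹²)/(0.191)³ = 3.226 N/C.
Torque on the second dipole: τ = p₂ E₁ sinθ.
τ = (1.08×10⁻¹¹)(3.226)·sin140° = 2.239×10⁻¹¹ N·m.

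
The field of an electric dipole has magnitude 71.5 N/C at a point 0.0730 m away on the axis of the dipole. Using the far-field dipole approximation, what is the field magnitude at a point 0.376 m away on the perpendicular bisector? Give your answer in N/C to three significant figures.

E ≈ 0.262 N/C

Dipole fields scale as 1/r³ in the far field.
The axial field is twice the equatorial field at the same r, so the geometry factor is 1/2.
E₂ = E₁ · (1/2) · (r₁/r₂)³ = 71.5 · 0.5 · (0.0730/0.376)³.
(r₁/r₂)³ = (0.1941)³ = 0.007318.
E₂ ≈ 0.2616 N/C.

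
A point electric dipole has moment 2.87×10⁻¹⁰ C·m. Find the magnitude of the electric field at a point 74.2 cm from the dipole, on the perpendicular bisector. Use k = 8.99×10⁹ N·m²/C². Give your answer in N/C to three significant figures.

E ≈ 6.32 N/C

In the equatorial plane E = kp/r³.
E = (8.99×10⁹)(2.87×10⁻¹⁰) / (0.742)³ = 6.316 N/C.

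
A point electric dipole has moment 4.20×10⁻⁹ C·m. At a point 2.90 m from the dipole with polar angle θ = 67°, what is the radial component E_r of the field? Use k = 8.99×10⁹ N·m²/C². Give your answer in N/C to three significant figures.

E_r ≈ 1.21 N/C

For a dipole, E_r = (2kp cosθ)/r³.
kp/r³ = (8.99×10⁹)(4.20×10⁻⁹)/(2.90)³ = 1.548 N/C.
E_r = 2·1.548·cos67° = 1.210 N/C.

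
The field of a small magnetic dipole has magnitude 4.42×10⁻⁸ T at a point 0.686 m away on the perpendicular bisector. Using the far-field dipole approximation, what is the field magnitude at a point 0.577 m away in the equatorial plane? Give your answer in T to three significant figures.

Dipole fields scale as 1/r³ in the far field; the geometry is the same at both points.
B₂ = B₁ · (r₁/r₂)³ = 4.42×10⁻⁸ · (0.686/0.577)³.
(r₁/r₂)³ = (1.189)³ = 1.681.
B₂ ≈ 7.428×10⁻⁸ T.

B ≈ 7.43×10⁻⁸ T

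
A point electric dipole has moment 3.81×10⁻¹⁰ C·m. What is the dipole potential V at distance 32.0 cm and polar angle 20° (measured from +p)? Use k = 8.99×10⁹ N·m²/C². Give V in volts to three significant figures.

V ≈ 31.4 V

The dipole potential is V = kp cosθ / r².
V = (8.99×10⁹)(3.81×10⁻¹⁰)·cos20° / (0.320)² = 31.43 V.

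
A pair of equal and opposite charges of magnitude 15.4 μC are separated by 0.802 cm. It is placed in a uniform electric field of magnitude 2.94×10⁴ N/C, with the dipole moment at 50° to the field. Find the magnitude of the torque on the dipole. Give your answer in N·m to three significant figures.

τ ≈ 0.00278 N·m

Dipole moment p = qd = (1.54×10⁻⁵ C)(0.00802 m) = 1.235×10⁻⁷ C·m.
Torque on an electric dipole: τ = pE sinθ.
τ = (1.235×10⁻⁷)(2.94×10⁴)·sin50° = 0.002781 N·m.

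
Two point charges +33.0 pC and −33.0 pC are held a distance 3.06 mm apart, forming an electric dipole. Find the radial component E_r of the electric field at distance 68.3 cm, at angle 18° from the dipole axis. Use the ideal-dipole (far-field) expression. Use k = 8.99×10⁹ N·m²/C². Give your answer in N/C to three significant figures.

E_r ≈ 0.00542 N/C

Dipole moment p = qd = (3.30×10⁻¹¹ C)(0.00306 m) = 1.01×10⁻¹³ C·m.
For a dipole, E_r = (2kp cosθ)/r³.
kp/r³ = (8.99×10⁹)(1.01×10⁻¹³)/(0.683)³ = 0.002850 N/C.
E_r = 2·0.002850·cos18° = 0.005421 N/C.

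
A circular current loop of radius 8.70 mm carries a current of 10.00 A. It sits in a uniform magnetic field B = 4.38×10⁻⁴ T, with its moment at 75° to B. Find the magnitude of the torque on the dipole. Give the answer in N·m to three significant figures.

Magnetic moment m = IA = Iπa² = (10.0)·π·(0.00870)² = 0.002378 A·m².
Torque on a magnetic dipole: τ = mB sinθ.
τ = (0.002378)(4.38×10⁻⁴)·sin75° = 1.006×10⁻⁶ N·m.

τ ≈ 1.01×10⁻⁶ N·m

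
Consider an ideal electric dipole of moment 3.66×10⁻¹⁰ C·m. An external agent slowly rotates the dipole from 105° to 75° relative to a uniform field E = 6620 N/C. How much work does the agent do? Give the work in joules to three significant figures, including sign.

W ≈ -1.25×10⁻⁶ J

W_ext = ΔU = U(θ₂) − U(θ₁) = −pE cosθ₂ − (−pE cosθ₁) = pE(cosθ₁ − cosθ₂).
W = (3.66×10⁻¹⁰)(6620)·(cos105° − cos75°) = (2.423×10⁻⁶)·(-0.5176) = -1.254×10⁻⁶ J.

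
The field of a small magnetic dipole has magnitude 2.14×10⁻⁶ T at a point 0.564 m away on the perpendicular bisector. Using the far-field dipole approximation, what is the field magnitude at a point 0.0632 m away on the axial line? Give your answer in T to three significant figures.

Dipole fields scale as 1/r³ in the far field.
The axial field is twice the equatorial field at the same r, so the geometry factor is 2/1.
B₂ = B₁ · (2/1) · (r₁/r₂)³ = 2.14×10⁻⁶ · 2 · (0.564/0.0632)³.
(r₁/r₂)³ = (8.924)³ = 710.7.
B₂ ≈ 0.003042 T.

B ≈ 0.00304 T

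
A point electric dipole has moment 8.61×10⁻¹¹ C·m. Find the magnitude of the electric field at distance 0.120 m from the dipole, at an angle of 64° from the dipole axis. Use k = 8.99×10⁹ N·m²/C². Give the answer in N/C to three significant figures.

At angle θ the dipole field magnitude is E = (kp/r³)·√(1 + 3cos²θ).
kp/r³ = (8.99×10⁹)(8.61×10⁻¹¹) / (0.120)³ = 447.9 N/C.
√(1 + 3cos²64°) = √(1 + 3·0.1922) = √1.5765 ≈ 1.2556.
E ≈ 447.9 × 1.256 = 562.4 N/C.

E ≈ 562 N/C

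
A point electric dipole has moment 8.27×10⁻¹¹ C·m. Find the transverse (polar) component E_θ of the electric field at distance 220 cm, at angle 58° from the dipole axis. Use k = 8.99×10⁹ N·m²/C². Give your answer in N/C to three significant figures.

For a dipole, E_θ = (kp sinθ)/r³.
kp/r³ = (8.99×10⁹)(8.27×10⁻¹¹)/(2.20)³ = 0.06982 N/C.
E_θ = 0.06982·sin58° = 0.05921 N/C.

E_θ ≈ 0.0592 N/C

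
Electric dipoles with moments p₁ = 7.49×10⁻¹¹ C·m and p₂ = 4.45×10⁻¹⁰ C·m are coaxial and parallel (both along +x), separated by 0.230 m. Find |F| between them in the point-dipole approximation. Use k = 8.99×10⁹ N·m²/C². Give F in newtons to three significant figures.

On-axis field of dipole 1 at distance r: E = 2kp₁/r³. Force on dipole 2 is F = p₂·dE/dr (gradient along axis).
dE/dr = −6kp₁/r⁴, so |F| = 6kp₁p₂/r⁴ (attractive for aligned moments).
F = 6(8.99×10⁹)(7.49×10⁻¹¹)(4.45×10⁻¹⁰)/(0.230)⁴ = 6.425×10⁻⁷ N.

F ≈ 6.42×10⁻⁷ N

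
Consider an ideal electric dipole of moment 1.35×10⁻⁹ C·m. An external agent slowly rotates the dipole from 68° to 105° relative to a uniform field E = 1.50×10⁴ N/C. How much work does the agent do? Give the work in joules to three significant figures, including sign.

W ≈ 1.28×10⁻⁵ J

W_ext = ΔU = U(θ₂) − U(θ₁) = −pE cosθ₂ − (−pE cosθ₁) = pE(cosθ₁ − cosθ₂).
W = (1.35×10⁻⁹)(1.50×10⁴)·(cos68° − cos105°) = (2.025×10⁻⁵)·(+0.6334) = 1.283×10⁻⁵ J.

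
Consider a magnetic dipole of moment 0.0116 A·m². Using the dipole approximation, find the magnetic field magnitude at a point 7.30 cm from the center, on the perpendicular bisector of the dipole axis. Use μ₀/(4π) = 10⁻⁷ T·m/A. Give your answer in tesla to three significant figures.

In the equatorial plane B = (μ₀/4π)·m/r³ (half the axial value).
B = (10⁻⁷)·(0.0116) / (0.0730)³ = 2.982×10⁻⁶ T.

B ≈ 2.98×10⁻⁶ T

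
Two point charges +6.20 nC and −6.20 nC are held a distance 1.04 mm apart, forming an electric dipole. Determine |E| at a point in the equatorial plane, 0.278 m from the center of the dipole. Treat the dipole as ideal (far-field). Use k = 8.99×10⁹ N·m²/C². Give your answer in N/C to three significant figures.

E ≈ 2.70 N/C

Dipole moment p = qd = (6.20×10⁻⁹ C)(0.00104 m) = 6.448×10⁻¹² C·m.
On the perpendicular bisector E = kp/r³ (half the axial value at the same distance).
E = (8.99×10⁹)(6.448×10⁻¹²) / (0.278)³ = 2.698 N/C.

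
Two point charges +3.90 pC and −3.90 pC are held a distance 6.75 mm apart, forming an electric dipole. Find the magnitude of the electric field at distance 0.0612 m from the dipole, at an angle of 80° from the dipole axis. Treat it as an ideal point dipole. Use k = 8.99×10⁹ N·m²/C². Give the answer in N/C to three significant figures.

E ≈ 1.08 N/C

Dipole moment p = qd = (3.90×10⁻¹² C)(0.00675 m) = 2.633×10⁻¹⁴ C·m.
At angle θ the dipole field magnitude is E = (kp/r³)·√(1 + 3cos²θ).
kp/r³ = (8.99×10⁹)(2.633×10⁻¹⁴) / (0.0612)³ = 1.033 N/C.
√(1 + 3cos²80°) = √(1 + 3·0.0302) = √1.0905 ≈ 1.0443.
E ≈ 1.033 × 1.044 = 1.078 N/C.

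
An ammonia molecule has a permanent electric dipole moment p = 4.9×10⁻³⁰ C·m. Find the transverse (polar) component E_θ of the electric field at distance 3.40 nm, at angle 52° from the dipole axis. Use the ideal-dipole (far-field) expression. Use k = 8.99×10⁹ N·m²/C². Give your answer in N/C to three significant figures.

E_θ ≈ 8.83×10⁵ N/C

For a dipole, E_θ = (kp sinθ)/r³.
kp/r³ = (8.99×10⁹)(4.90×10⁻³⁰)/(3.40×10⁻⁹)³ = 1.121×10⁶ N/C.
E_θ = 1.121×10⁶·sin52° = 8.832×10⁵ N/C.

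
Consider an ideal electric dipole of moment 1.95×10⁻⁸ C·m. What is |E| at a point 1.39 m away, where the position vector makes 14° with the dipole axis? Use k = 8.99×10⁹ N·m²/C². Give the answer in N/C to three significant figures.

At angle θ the dipole field magnitude is E = (kp/r³)·√(1 + 3cos²θ).
kp/r³ = (8.99×10⁹)(1.95×10⁻⁸) / (1.39)³ = 65.28 N/C.
√(1 + 3cos²14°) = √(1 + 3·0.9415) = √3.8244 ≈ 1.9556.
E ≈ 65.28 × 1.956 = 127.7 N/C.

E ≈ 128 N/C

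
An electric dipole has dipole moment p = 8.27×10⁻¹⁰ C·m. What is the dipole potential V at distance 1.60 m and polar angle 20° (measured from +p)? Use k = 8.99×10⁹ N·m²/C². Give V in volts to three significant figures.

The dipole potential is V = kp cosθ / r².
V = (8.99×10⁹)(8.27×10⁻¹⁰)·cos20° / (1.60)² = 2.729 V.

V ≈ 2.73 V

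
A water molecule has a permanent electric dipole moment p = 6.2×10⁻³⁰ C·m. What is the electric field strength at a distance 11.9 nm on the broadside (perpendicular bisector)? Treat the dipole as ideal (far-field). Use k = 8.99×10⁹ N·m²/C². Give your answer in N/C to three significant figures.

In the equatorial plane E = kp/r³.
E = (8.99×10⁹)(6.20×10⁻³⁰) / (1.19×10⁻⁸)³ = 3.308×10⁴ N/C.

E ≈ 3.31×10⁴ N/C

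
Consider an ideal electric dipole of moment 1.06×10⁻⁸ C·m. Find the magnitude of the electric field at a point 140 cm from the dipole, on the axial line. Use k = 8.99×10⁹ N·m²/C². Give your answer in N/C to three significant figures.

On the dipole axis E = 2kp/r³.
E = 2·(8.99×10⁹)(1.06×10⁻⁸) / (1.40)³ = 69.46 N/C.

E ≈ 69.5 N/C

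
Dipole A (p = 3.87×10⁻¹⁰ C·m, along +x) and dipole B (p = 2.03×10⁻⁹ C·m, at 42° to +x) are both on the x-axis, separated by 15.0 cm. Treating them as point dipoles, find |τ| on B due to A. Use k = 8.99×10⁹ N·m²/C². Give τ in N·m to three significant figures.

The second dipole sits on the axis of the first, so the field there is axial: E₁ = 2kp₁/r³ along +x.
E₁ = 2(8.99×10⁹)(3.87×10⁻¹⁰)/(0.150)³ = 2062 N/C.
Torque on the second dipole: τ = p₂ E₁ sinθ.
τ = (2.03×10⁻⁹)(2062)·sin42° = 2.800×10⁻⁶ N·m.

τ ≈ 2.80×10⁻⁶ N·m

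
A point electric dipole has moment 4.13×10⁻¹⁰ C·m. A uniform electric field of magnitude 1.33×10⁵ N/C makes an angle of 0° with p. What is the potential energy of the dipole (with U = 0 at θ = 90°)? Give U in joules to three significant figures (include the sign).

U ≈ -5.49×10⁻⁵ J

U = −p·E = −pE cosθ.
U = −(4.13×10⁻¹⁰)(1.33×10⁵)·cos0° = -5.493×10⁻⁵ J.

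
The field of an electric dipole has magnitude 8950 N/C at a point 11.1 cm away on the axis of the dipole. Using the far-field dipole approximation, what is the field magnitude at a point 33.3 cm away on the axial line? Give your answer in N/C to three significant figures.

Dipole fields scale as 1/r³ in the far field; the geometry is the same at both points.
E₂ = E₁ · (r₁/r₂)³ = 8950 · (11.1/33.3)³.
(r₁/r₂)³ = (0.3333)³ = 0.03704.
E₂ ≈ 331.5 N/C.

E ≈ 331 N/C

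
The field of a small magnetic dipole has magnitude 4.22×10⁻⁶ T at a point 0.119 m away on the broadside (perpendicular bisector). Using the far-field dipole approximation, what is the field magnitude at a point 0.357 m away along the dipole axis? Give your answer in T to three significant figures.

B ≈ 3.13×10⁻⁷ T

Dipole fields scale as 1/r³ in the far field.
The axial field is twice the equatorial field at the same r, so the geometry factor is 2/1.
B₂ = B₁ · (2/1) · (r₁/r₂)³ = 4.22×10⁻⁶ · 2 · (0.119/0.357)³.
(r₁/r₂)³ = (0.3333)³ = 0.03704.
B₂ ≈ 3.126×10⁻⁷ T.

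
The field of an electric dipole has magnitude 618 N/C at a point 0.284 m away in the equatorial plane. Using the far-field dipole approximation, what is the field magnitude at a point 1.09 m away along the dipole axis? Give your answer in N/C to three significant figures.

E ≈ 21.9 N/C

Dipole fields scale as 1/r³ in the far field.
The axial field is twice the equatorial field at the same r, so the geometry factor is 2/1.
E₂ = E₁ · (2/1) · (r₁/r₂)³ = 618 · 2 · (0.284/1.09)³.
(r₁/r₂)³ = (0.2606)³ = 0.01769.
E₂ ≈ 21.86 N/C.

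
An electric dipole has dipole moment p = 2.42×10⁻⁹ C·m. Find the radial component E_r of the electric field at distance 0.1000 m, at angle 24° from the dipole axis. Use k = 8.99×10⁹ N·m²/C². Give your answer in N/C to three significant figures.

For a dipole, E_r = (2kp cosθ)/r³.
kp/r³ = (8.99×10⁹)(2.42×10⁻⁹)/(0.100)³ = 2.176×10⁴ N/C.
E_r = 2·2.176×10⁴·cos24° = 3.975×10⁴ N/C.

E_r ≈ 3.97×10⁴ N/C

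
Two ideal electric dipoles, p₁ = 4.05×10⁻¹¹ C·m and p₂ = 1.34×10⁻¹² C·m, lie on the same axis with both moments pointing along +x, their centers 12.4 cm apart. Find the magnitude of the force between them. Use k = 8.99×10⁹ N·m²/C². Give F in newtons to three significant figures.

On-axis field of dipole 1 at distance r: E = 2kp₁/r³. Force on dipole 2 is F = p₂·dE/dr (gradient along axis).
dE/dr = −6kp₁/r⁴, so |F| = 6kp₁p₂/r⁴ (attractive for aligned moments).
F = 6(8.99×10⁹)(4.05×10⁻¹¹)(1.34×10⁻¹²)/(0.124)⁴ = 1.238×10⁻⁸ N.

F ≈ 1.24×10⁻⁸ N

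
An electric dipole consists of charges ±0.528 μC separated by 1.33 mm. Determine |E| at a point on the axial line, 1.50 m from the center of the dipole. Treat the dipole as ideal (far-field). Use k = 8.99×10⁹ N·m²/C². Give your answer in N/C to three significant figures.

E ≈ 3.74 N/C

Dipole moment p = qd = (5.28×10⁻⁷ C)(0.00133 m) = 7.022×10⁻¹⁰ C·m.
On the dipole axis E = 2kp/r³.
E = 2·(8.99×10⁹)(7.022×10⁻¹⁰) / (1.50)³ = 3.741 N/C.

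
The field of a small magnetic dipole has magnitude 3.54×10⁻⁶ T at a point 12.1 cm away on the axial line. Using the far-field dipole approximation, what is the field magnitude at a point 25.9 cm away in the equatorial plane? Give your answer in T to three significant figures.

B ≈ 1.80×10⁻⁷ T

Dipole fields scale as 1/r³ in the far field.
The axial field is twice the equatorial field at the same r, so the geometry factor is 1/2.
B₂ = B₁ · (1/2) · (r₁/r₂)³ = 3.54×10⁻⁶ · 0.5 · (12.1/25.9)³.
(r₁/r₂)³ = (0.4672)³ = 0.102.
B₂ ≈ 1.805×10⁻⁷ T.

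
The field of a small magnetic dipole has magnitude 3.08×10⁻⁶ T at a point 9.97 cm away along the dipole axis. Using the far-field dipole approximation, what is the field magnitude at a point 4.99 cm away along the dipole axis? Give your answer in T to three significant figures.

B ≈ 2.46×10⁻⁵ T

Dipole fields scale as 1/r³ in the far field; the geometry is the same at both points.
B₂ = B₁ · (r₁/r₂)³ = 3.08×10⁻⁶ · (9.97/4.99)³.
(r₁/r₂)³ = (1.998)³ = 7.976.
B₂ ≈ 2.457×10⁻⁵ T.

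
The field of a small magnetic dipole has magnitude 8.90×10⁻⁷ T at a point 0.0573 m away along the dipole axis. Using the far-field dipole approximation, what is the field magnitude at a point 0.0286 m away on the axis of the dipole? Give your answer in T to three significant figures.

Dipole fields scale as 1/r³ in the far field; the geometry is the same at both points.
B₂ = B₁ · (r₁/r₂)³ = 8.90×10⁻⁷ · (0.0573/0.0286)³.
(r₁/r₂)³ = (2.003)³ = 8.042.
B₂ ≈ 7.157×10⁻⁶ T.

B ≈ 7.16×10⁻⁶ T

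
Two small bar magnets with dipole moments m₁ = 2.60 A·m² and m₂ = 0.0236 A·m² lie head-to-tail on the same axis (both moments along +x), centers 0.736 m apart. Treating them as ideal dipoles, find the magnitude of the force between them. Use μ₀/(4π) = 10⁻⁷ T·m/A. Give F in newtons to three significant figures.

On-axis B of dipole 1: B = (μ₀/4π)·2m₁/r³. Force on dipole 2: F = m₂·dB/dr.
dB/dr = −(μ₀/4π)·6m₁/r⁴, so |F| = (μ₀/4π)·6m₁m₂/r⁴.
F = 6(10⁻⁷)(2.60)(0.0236)/(0.736)⁴ = 1.255×10⁻⁷ N.

F ≈ 1.25×10⁻⁷ N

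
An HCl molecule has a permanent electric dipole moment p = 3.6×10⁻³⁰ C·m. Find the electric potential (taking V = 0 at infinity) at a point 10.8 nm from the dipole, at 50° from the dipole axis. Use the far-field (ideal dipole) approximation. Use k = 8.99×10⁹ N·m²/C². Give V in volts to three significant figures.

The dipole potential is V = kp cosθ / r².
V = (8.99×10⁹)(3.60×10⁻³⁰)·cos50° / (1.08×10⁻⁸)² = 1.784×10⁻⁴ V.

V ≈ 1.78×10⁻⁴ V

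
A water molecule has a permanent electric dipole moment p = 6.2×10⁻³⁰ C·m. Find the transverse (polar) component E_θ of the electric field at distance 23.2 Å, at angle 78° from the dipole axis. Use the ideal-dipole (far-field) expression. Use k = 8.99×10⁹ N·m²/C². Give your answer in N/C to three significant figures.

For a dipole, E_θ = (kp sinθ)/r³.
kp/r³ = (8.99×10⁹)(6.20×10⁻³⁰)/(2.32×10⁻⁹)³ = 4.464×10⁶ N/C.
E_θ = 4.464×10⁶·sin78° = 4.366×10⁶ N/C.

E_θ ≈ 4.37×10⁶ N/C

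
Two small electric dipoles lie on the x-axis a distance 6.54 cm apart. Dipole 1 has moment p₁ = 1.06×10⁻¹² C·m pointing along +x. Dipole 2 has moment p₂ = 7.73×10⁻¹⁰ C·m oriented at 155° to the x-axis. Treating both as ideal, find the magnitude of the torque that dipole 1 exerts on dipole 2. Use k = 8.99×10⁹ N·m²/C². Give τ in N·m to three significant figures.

τ ≈ 2.23×10⁻⁸ N·m

The second dipole sits on the axis of the first, so the field there is axial: E₁ = 2kp₁/r³ along +x.
E₁ = 2(8.99×10⁹)(1.06×10⁻¹²)/(0.0654)³ = 68.13 N/C.
Torque on the second dipole: τ = p₂ E₁ sinθ.
τ = (7.73×10⁻¹⁰)(68.13)·sin155° = 2.226×10⁻⁸ N·m.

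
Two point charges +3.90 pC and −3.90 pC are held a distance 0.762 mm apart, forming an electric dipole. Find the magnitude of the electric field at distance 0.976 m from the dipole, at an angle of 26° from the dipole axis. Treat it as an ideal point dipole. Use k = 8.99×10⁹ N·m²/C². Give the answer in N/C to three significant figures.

Dipole moment p = qd = (3.90×10⁻¹² C)(7.62×10⁻⁴ m) = 2.972×10⁻¹⁵ C·m.
At angle θ the dipole field magnitude is E = (kp/r³)·√(1 + 3cos²θ).
kp/r³ = (8.99×10⁹)(2.972×10⁻¹⁵) / (0.976)³ = 2.874×10⁻⁵ N/C.
√(1 + 3cos²26°) = √(1 + 3·0.8078) = √3.4235 ≈ 1.8503.
E ≈ 2.874×10⁻⁵ × 1.850 = 5.317×10⁻⁵ N/C.

E ≈ 5.32×10⁻⁵ N/C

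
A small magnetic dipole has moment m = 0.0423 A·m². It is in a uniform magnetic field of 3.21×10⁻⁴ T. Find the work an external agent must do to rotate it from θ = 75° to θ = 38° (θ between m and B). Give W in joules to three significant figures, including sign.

W ≈ -7.19×10⁻⁶ J

W_ext = ΔU = −mB cosθ₂ + mB cosθ₁ = mB(cosθ₁ − cosθ₂).
W = (0.0423)(3.21×10⁻⁴)·(cos75° − cos38°) = (1.358×10⁻⁵)·(-0.5292) = -7.186×10⁻⁶ J.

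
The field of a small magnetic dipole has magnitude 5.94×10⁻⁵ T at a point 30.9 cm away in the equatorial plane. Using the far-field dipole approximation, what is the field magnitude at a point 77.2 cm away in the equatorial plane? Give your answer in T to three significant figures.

B ≈ 3.81×10⁻⁶ T

Dipole fields scale as 1/r³ in the far field; the geometry is the same at both points.
B₂ = B₁ · (r₁/r₂)³ = 5.94×10⁻⁵ · (30.9/77.2)³.
(r₁/r₂)³ = (0.4003)³ = 0.06412.
B₂ ≈ 3.809×10⁻⁶ T.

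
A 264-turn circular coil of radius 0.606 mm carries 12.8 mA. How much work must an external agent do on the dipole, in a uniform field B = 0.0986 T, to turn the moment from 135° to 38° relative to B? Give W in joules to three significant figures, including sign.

m = NIA = NIπa² = 264·(0.0128)·π·(6.06×10⁻⁴)² = 3.899×10⁻⁶ A·m².
W_ext = ΔU = −mB cosθ₂ + mB cosθ₁ = mB(cosθ₁ − cosθ₂).
W = (3.899×10⁻⁶)(0.0986)·(cos135° − cos38°) = (3.844×10⁻⁷)·(-1.4951) = -5.748×10⁻⁷ J.

W ≈ -5.75×10⁻⁷ J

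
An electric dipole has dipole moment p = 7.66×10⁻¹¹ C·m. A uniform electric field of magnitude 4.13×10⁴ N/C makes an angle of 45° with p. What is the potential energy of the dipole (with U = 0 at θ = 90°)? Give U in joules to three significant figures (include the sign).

U = −p·E = −pE cosθ.
U = −(7.66×10⁻¹¹)(4.13×10⁴)·cos45° = -2.237×10⁻⁶ J.

U ≈ -2.24×10⁻⁶ J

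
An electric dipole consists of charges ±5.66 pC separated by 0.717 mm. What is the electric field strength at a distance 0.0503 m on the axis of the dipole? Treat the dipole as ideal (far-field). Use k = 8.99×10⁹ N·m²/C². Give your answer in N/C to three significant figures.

E ≈ 0.573 N/C

Dipole moment p = qd = (5.66×10⁻¹² C)(7.17×10⁻⁴ m) = 4.058×10⁻¹⁵ C·m.
On the dipole axis E = 2kp/r³.
E = 2·(8.99×10⁹)(4.058×10⁻¹⁵) / (0.0503)³ = 0.5733 N/C.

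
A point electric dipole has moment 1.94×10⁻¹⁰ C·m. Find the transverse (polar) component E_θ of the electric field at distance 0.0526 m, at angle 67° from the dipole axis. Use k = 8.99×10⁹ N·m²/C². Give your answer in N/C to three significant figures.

For a dipole, E_θ = (kp sinθ)/r³.
kp/r³ = (8.99×10⁹)(1.94×10⁻¹⁰)/(0.0526)³ = 1.198×10⁴ N/C.
E_θ = 1.198×10⁴·sin67° = 1.103×10⁴ N/C.

E_θ ≈ 1.10×10⁴ N/C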